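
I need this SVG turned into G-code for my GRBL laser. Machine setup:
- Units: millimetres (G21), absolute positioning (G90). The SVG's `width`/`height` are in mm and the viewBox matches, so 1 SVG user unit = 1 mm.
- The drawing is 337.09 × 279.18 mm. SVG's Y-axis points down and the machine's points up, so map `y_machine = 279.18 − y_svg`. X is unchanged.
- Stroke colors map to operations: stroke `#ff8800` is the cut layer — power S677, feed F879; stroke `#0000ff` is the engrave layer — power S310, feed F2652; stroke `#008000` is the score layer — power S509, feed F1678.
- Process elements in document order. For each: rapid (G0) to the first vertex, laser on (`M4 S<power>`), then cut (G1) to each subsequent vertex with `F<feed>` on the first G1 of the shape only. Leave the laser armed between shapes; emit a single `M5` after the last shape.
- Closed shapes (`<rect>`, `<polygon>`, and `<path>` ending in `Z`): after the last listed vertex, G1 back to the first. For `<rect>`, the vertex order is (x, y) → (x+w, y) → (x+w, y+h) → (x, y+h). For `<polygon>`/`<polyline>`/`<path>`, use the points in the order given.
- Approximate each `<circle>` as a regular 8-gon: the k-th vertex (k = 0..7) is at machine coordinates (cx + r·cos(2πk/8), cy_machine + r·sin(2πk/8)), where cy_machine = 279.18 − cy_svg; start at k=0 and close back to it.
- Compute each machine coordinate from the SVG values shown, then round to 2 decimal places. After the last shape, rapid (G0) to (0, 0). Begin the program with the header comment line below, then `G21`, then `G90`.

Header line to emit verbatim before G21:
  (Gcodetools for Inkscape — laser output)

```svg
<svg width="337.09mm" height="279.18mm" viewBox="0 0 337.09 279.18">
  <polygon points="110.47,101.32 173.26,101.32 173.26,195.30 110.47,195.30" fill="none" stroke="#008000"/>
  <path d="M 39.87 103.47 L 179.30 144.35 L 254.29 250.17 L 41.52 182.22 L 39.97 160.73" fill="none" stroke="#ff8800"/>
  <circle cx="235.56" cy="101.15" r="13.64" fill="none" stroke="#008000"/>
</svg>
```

viewBox `0 0 337.09 279.18` with mm width/height → 1 unit = 1 mm. Flip: y_m = 279.18 − y_svg.

**Shape 1** — `<polygon>` rectangle, stroke `#008000` → score (S509, F1678). Machine vertices: (110.47,177.86) → (173.26,177.86) → (173.26,83.88) → (110.47,83.88) → (110.47,177.86). Closed: final G1 returns to the first vertex.

**Shape 2** — `<path>` open polyline, stroke `#ff8800` → cut (S677, F879). Machine vertices: (39.87,175.71) → (179.30,134.83) → (254.29,29.01) → (41.52,96.96) → (39.97,118.45). Open path.

**Shape 3** — `<circle>` circle, stroke `#008000` → score (S509, F1678). Machine vertices: (249.20,178.03) → (245.20,187.67) → (235.56,191.67) → (225.92,187.67) → (221.92,178.03) → (225.92,168.39) → (235.56,164.39) → (245.20,168.39) → (249.20,178.03). Closed: final G1 returns to the first vertex.

(Gcodetools for Inkscape — laser output)
G21
G90
G0 X110.47 Y177.86
M4 S509
G1 X173.26 Y177.86 F1678
G1 X173.26 Y83.88
G1 X110.47 Y83.88
G1 X110.47 Y177.86
G0 X39.87 Y175.71
M4 S677
G1 X179.30 Y134.83 F879
G1 X254.29 Y29.01
G1 X41.52 Y96.96
G1 X39.97 Y118.45
G0 X249.20 Y178.03
M4 S509
G1 X245.20 Y187.67 F1678
G1 X235.56 Y191.67
G1 X225.92 Y187.67
G1 X221.92 Y178.03
G1 X225.92 Y168.39
G1 X235.56 Y164.39
G1 X245.20 Y168.39
G1 X249.20 Y178.03
M5
G0 X0.00 Y0.00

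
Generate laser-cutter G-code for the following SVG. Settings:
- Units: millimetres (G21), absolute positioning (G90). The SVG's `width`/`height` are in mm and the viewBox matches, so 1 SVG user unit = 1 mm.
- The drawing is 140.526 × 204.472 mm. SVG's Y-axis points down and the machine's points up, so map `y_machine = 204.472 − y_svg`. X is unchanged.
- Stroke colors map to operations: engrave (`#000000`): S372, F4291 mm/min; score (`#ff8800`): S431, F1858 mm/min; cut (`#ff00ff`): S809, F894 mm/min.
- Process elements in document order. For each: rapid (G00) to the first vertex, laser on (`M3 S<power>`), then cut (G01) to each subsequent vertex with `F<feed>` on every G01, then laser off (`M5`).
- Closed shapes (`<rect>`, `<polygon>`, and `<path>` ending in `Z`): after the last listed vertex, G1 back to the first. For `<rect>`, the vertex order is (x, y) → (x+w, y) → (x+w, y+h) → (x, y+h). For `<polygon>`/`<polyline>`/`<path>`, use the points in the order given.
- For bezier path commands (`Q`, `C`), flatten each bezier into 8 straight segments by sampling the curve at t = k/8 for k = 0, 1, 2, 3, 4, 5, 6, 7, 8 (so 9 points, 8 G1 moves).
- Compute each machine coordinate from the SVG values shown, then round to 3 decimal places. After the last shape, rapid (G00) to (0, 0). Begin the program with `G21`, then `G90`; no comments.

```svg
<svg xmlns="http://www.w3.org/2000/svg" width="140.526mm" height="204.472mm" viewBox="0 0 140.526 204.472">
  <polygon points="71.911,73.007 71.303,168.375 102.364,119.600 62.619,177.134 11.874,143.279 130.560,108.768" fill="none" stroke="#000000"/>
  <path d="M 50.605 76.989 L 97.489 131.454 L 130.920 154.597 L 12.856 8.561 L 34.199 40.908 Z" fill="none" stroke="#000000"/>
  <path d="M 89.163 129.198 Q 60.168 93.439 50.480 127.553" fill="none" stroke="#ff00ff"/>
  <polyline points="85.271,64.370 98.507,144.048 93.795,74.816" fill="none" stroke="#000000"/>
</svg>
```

Since the viewBox matches the mm dimensions, user units are millimetres directly. The only transform is the Y-flip y_m = 204.472 − y_svg.

Shape 1 is a closed polygon drawn with `<polygon>`. Its stroke #000000 means engrave at S372, F4291. After flipping Y the toolpath is (71.911,131.465) → (71.303,36.097) → (102.364,84.872) → (62.619,27.338) → (11.874,61.193) → (130.560,95.704) → (71.911,131.465), returning to the start.

Shape 2 is a closed polygon drawn with `<path>`. Its stroke #000000 means engrave at S372, F4291. After flipping Y the toolpath is (50.605,127.483) → (97.489,73.018) → (130.920,49.875) → (12.856,195.911) → (34.199,163.564) → (50.605,127.483), returning to the start.

Shape 3 is a quadratic bezier drawn with `<path>`. Its stroke #ff00ff means cut at S809, F894. After flipping Y the toolpath is (89.163,75.274) → (82.216,83.122) → (75.872,88.786) → (70.132,92.267) → (64.995,93.565) → (60.461,92.679) → (56.531,89.609) → (53.204,84.356) → (50.480,76.919).

Shape 4 is a open polyline drawn with `<polyline>`. Its stroke #000000 means engrave at S372, F4291. After flipping Y the toolpath is (85.271,140.102) → (98.507,60.424) → (93.795,129.656).

G21
G90
G00 X71.911 Y131.465
M3 S372
G01 X71.303 Y36.097 F4291
G01 X102.364 Y84.872 F4291
G01 X62.619 Y27.338 F4291
G01 X11.874 Y61.193 F4291
G01 X130.560 Y95.704 F4291
G01 X71.911 Y131.465 F4291
M5
G00 X50.605 Y127.483
M3 S372
G01 X97.489 Y73.018 F4291
G01 X130.920 Y49.875 F4291
G01 X12.856 Y195.911 F4291
G01 X34.199 Y163.564 F4291
G01 X50.605 Y127.483 F4291
M5
G00 X89.163 Y75.274
M3 S809
G01 X82.216 Y83.122 F894
G01 X75.872 Y88.786 F894
G01 X70.132 Y92.267 F894
G01 X64.995 Y93.565 F894
G01 X60.461 Y92.679 F894
G01 X56.531 Y89.609 F894
G01 X53.204 Y84.356 F894
G01 X50.480 Y76.919 F894
M5
G00 X85.271 Y140.102
M3 S372
G01 X98.507 Y60.424 F4291
G01 X93.795 Y129.656 F4291
M5
G00 X0.000 Y0.000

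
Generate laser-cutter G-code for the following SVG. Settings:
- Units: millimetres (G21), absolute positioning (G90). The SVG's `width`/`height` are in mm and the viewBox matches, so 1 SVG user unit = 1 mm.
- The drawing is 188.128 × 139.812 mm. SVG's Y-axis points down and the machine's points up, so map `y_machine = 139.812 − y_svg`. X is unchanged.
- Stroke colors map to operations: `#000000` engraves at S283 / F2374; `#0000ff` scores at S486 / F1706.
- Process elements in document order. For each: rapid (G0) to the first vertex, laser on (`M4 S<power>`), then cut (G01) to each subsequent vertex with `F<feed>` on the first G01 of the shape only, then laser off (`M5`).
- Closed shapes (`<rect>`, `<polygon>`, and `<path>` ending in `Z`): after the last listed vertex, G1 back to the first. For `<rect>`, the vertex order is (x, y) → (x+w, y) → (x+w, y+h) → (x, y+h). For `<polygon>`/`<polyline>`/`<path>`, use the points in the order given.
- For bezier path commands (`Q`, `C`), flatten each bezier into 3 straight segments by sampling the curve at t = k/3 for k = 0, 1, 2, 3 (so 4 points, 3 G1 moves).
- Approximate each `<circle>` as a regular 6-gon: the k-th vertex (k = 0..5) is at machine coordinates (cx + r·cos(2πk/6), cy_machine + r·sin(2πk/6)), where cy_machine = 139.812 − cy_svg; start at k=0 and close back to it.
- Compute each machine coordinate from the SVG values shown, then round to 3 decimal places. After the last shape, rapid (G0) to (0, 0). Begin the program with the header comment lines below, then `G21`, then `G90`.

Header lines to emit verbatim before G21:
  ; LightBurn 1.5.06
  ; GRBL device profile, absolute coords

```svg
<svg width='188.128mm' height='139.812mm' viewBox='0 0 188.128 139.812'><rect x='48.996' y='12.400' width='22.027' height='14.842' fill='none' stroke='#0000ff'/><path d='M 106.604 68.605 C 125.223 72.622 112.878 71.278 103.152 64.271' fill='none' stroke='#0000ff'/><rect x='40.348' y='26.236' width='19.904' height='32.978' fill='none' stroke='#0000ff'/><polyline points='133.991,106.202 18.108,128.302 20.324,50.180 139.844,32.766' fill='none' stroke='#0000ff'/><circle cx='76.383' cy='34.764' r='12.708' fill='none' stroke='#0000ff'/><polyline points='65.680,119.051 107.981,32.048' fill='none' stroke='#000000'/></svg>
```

; LightBurn 1.5.06
; GRBL device profile, absolute coords
G21
G90
G0 X48.996 Y127.412
M4 S486
G01 X71.023 Y127.412 F1706
G01 X71.023 Y112.570
G01 X48.996 Y112.570
G01 X48.996 Y127.412
M5
G0 X106.604 Y71.207
M4 S486
G01 X116.145 Y68.988 F1706
G01 X112.507 Y70.410
G01 X103.152 Y75.541
M5
G0 X40.348 Y113.576
M4 S486
G01 X60.252 Y113.576 F1706
G01 X60.252 Y80.598
G01 X40.348 Y80.598
G01 X40.348 Y113.576
M5
G0 X133.991 Y33.610
M4 S486
G01 X18.108 Y11.510 F1706
G01 X20.324 Y89.632
G01 X139.844 Y107.046
M5
G0 X89.091 Y105.048
M4 S486
G01 X82.737 Y116.053 F1706
G01 X70.029 Y116.053
G01 X63.675 Y105.048
G01 X70.029 Y94.043
G01 X82.737 Y94.043
G01 X89.091 Y105.048
M5
G0 X65.680 Y20.761
M4 S283
G01 X107.981 Y107.764 F2374
M5
G0 X0.000 Y0.000

Since the viewBox matches the mm dimensions, user units are millimetres directly. The only transform is the Y-flip y_m = 139.812 − y_svg.

Shape 1 is a rectangle drawn with `<rect>`. Its stroke #0000ff means score at S486, F1706. After flipping Y the toolpath is (48.996,127.412) → (71.023,127.412) → (71.023,112.570) → (48.996,112.570) → (48.996,127.412), returning to the start.

Shape 2 is a cubic bezier drawn with `<path>`. Its stroke #0000ff means score at S486, F1706. After flipping Y the toolpath is (106.604,71.207) → (116.145,68.988) → (112.507,70.410) → (103.152,75.541).

Shape 3 is a rectangle drawn with `<rect>`. Its stroke #0000ff means score at S486, F1706. After flipping Y the toolpath is (40.348,113.576) → (60.252,113.576) → (60.252,80.598) → (40.348,80.598) → (40.348,113.576), returning to the start.

Shape 4 is a open polyline drawn with `<polyline>`. Its stroke #0000ff means score at S486, F1706. After flipping Y the toolpath is (133.991,33.610) → (18.108,11.510) → (20.324,89.632) → (139.844,107.046).

Shape 5 is a circle drawn with `<circle>`. Its stroke #0000ff means score at S486, F1706. After flipping Y the toolpath is (89.091,105.048) → (82.737,116.053) → (70.029,116.053) → (63.675,105.048) → (70.029,94.043) → (82.737,94.043) → (89.091,105.048), returning to the start.

Shape 6 is a line segment drawn with `<polyline>`. Its stroke #000000 means engrave at S283, F2374. After flipping Y the toolpath is (65.680,20.761) → (107.981,107.764).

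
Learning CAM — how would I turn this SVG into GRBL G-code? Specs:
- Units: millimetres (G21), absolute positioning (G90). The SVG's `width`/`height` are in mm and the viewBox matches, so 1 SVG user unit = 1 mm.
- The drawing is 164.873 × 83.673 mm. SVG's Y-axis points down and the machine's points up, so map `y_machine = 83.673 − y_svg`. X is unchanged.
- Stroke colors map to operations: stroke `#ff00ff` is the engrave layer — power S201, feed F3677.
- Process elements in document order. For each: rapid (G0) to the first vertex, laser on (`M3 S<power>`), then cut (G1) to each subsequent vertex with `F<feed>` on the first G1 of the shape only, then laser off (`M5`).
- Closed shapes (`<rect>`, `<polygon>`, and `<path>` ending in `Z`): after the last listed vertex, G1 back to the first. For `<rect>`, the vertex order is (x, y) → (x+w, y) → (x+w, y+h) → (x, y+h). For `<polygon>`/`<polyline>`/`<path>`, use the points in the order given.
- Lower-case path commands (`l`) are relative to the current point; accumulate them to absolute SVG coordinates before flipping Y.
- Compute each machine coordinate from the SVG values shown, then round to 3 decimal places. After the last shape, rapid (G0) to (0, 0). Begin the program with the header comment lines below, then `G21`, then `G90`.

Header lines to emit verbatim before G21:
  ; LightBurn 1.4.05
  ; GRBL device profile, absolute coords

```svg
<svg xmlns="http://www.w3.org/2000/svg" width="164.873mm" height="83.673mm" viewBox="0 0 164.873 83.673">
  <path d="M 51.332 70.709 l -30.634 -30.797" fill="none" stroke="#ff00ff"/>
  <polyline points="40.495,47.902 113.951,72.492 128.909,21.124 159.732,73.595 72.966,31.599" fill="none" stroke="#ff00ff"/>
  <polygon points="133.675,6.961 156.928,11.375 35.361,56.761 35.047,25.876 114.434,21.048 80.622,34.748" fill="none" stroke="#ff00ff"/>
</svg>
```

Since the viewBox matches the mm dimensions, user units are millimetres directly. The only transform is the Y-flip y_m = 83.673 − y_svg.

Shape 1 is a line segment drawn with `<path>`. Its stroke #ff00ff means engrave at S201, F3677. After flipping Y the toolpath is (51.332,12.964) → (20.698,43.761).

Shape 2 is a open polyline drawn with `<polyline>`. Its stroke #ff00ff means engrave at S201, F3677. After flipping Y the toolpath is (40.495,35.771) → (113.951,11.181) → (128.909,62.549) → (159.732,10.078) → (72.966,52.074).

Shape 3 is a closed polygon drawn with `<polygon>`. Its stroke #ff00ff means engrave at S201, F3677. After flipping Y the toolpath is (133.675,76.712) → (156.928,72.298) → (35.361,26.912) → (35.047,57.797) → (114.434,62.625) → (80.622,48.925) → (133.675,76.712), returning to the start.

; LightBurn 1.4.05
; GRBL device profile, absolute coords
G21
G90
G0 X51.332 Y12.964
M3 S201
G1 X20.698 Y43.761 F3677
M5
G0 X40.495 Y35.771
M3 S201
G1 X113.951 Y11.181 F3677
G1 X128.909 Y62.549
G1 X159.732 Y10.078
G1 X72.966 Y52.074
M5
G0 X133.675 Y76.712
M3 S201
G1 X156.928 Y72.298 F3677
G1 X35.361 Y26.912
G1 X35.047 Y57.797
G1 X114.434 Y62.625
G1 X80.622 Y48.925
G1 X133.675 Y76.712
M5
G0 X0.000 Y0.000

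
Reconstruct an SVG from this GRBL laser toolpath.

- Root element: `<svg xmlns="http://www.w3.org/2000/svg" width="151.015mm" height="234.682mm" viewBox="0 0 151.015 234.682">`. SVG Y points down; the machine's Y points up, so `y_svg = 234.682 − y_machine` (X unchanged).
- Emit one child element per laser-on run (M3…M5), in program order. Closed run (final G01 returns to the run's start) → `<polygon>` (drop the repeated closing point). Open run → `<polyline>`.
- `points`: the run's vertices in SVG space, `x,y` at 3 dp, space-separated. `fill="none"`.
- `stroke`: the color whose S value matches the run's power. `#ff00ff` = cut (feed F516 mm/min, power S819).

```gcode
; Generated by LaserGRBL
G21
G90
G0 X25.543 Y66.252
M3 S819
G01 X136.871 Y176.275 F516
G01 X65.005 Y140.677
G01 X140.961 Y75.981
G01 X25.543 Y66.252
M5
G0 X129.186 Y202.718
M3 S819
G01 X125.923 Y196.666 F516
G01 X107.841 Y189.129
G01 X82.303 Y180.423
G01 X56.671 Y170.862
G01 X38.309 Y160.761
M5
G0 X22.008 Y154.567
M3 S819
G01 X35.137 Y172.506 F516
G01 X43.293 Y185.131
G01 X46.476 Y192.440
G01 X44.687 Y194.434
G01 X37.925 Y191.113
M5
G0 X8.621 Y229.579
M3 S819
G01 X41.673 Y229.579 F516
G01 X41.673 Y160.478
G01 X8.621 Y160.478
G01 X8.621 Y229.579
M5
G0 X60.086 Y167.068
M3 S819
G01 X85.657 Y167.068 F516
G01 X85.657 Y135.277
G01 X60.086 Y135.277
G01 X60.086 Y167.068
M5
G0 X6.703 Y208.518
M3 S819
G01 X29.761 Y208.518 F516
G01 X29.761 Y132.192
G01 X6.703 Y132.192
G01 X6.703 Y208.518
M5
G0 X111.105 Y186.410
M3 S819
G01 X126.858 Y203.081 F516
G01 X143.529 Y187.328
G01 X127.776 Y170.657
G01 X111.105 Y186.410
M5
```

Machine Y-up, SVG Y-down with viewBox height 234.682, so y_svg = 234.682 − y_machine; X carries over. Every run uses S819, so all elements get stroke `#ff00ff` (cut).

Run 1: The run returns to its start, so emit a `<polygon>` with points (Y-flipped): 25.543,168.430 136.871,58.407 65.005,94.005 140.961,158.701.

Run 2: The run is open, so emit a `<polyline>` with points (Y-flipped): 129.186,31.964 125.923,38.016 107.841,45.553 82.303,54.259 56.671,63.820 38.309,73.921.

Run 3: The run is open, so emit a `<polyline>` with points (Y-flipped): 22.008,80.115 35.137,62.176 43.293,49.551 46.476,42.242 44.687,40.248 37.925,43.569.

Run 4: The run returns to its start, so emit a `<polygon>` with points (Y-flipped): 8.621,5.103 41.673,5.103 41.673,74.204 8.621,74.204.

Run 5: The run returns to its start, so emit a `<polygon>` with points (Y-flipped): 60.086,67.614 85.657,67.614 85.657,99.405 60.086,99.405.

Run 6: The run returns to its start, so emit a `<polygon>` with points (Y-flipped): 6.703,26.164 29.761,26.164 29.761,102.490 6.703,102.490.

Run 7: The run returns to its start, so emit a `<polygon>` with points (Y-flipped): 111.105,48.272 126.858,31.601 143.529,47.354 127.776,64.025.

<svg xmlns="http://www.w3.org/2000/svg" width="151.015mm" height="234.682mm" viewBox="0 0 151.015 234.682">
  <polygon points="25.543,168.430 136.871,58.407 65.005,94.005 140.961,158.701" fill="none" stroke="#ff00ff"/>
  <polyline points="129.186,31.964 125.923,38.016 107.841,45.553 82.303,54.259 56.671,63.820 38.309,73.921" fill="none" stroke="#ff00ff"/>
  <polyline points="22.008,80.115 35.137,62.176 43.293,49.551 46.476,42.242 44.687,40.248 37.925,43.569" fill="none" stroke="#ff00ff"/>
  <polygon points="8.621,5.103 41.673,5.103 41.673,74.204 8.621,74.204" fill="none" stroke="#ff00ff"/>
  <polygon points="60.086,67.614 85.657,67.614 85.657,99.405 60.086,99.405" fill="none" stroke="#ff00ff"/>
  <polygon points="6.703,26.164 29.761,26.164 29.761,102.490 6.703,102.490" fill="none" stroke="#ff00ff"/>
  <polygon points="111.105,48.272 126.858,31.601 143.529,47.354 127.776,64.025" fill="none" stroke="#ff00ff"/>
</svg>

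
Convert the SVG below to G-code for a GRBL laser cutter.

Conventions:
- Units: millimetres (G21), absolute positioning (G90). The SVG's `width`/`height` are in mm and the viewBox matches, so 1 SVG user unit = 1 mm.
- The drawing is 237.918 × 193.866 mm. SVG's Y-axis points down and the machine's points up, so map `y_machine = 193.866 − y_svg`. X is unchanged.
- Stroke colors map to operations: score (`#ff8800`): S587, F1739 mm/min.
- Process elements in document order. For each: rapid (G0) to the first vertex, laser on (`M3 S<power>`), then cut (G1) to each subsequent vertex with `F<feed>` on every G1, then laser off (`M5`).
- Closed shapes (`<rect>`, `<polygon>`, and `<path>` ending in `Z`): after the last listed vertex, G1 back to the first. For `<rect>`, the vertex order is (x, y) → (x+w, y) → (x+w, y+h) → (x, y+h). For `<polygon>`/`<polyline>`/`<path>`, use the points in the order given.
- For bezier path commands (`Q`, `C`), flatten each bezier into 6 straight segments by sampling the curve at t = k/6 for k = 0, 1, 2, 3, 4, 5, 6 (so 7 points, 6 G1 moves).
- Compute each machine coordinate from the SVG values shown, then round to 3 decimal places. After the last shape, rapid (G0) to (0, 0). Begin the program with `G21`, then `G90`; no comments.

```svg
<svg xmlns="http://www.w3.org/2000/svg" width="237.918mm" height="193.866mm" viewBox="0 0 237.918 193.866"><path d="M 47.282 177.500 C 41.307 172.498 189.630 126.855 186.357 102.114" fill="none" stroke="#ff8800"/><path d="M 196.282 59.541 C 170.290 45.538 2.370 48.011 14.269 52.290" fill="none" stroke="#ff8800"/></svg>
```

G21
G90
G0 X47.282 Y16.366
M3 S587
G1 X55.736 Y21.969 F1739
G1 X81.410 Y32.636 F1739
G1 X115.806 Y46.657 F1739
G1 X150.427 Y62.323 F1739
G1 X176.777 Y77.925 F1739
G1 X186.357 Y91.752 F1739
M5
G0 X196.282 Y134.325
M3 S587
G1 X172.948 Y140.021 F1739
G1 X134.897 Y143.379 F1739
G1 X91.066 Y144.806 F1739
G1 X50.393 Y144.710 F1739
G1 X21.815 Y143.497 F1739
G1 X14.269 Y141.576 F1739
M5
G0 X0.000 Y0.000

Since the viewBox matches the mm dimensions, user units are millimetres directly. The only transform is the Y-flip y_m = 193.866 − y_svg.

Shape 1 is a cubic bezier drawn with `<path>`. Its stroke #ff8800 means score at S587, F1739. After flipping Y the toolpath is (47.282,16.366) → (55.736,21.969) → (81.410,32.636) → (115.806,46.657) → (150.427,62.323) → (176.777,77.925) → (186.357,91.752).

Shape 2 is a cubic bezier drawn with `<path>`. Its stroke #ff8800 means score at S587, F1739. After flipping Y the toolpath is (196.282,134.325) → (172.948,140.021) → (134.897,143.379) → (91.066,144.806) → (50.393,144.710) → (21.815,143.497) → (14.269,141.576).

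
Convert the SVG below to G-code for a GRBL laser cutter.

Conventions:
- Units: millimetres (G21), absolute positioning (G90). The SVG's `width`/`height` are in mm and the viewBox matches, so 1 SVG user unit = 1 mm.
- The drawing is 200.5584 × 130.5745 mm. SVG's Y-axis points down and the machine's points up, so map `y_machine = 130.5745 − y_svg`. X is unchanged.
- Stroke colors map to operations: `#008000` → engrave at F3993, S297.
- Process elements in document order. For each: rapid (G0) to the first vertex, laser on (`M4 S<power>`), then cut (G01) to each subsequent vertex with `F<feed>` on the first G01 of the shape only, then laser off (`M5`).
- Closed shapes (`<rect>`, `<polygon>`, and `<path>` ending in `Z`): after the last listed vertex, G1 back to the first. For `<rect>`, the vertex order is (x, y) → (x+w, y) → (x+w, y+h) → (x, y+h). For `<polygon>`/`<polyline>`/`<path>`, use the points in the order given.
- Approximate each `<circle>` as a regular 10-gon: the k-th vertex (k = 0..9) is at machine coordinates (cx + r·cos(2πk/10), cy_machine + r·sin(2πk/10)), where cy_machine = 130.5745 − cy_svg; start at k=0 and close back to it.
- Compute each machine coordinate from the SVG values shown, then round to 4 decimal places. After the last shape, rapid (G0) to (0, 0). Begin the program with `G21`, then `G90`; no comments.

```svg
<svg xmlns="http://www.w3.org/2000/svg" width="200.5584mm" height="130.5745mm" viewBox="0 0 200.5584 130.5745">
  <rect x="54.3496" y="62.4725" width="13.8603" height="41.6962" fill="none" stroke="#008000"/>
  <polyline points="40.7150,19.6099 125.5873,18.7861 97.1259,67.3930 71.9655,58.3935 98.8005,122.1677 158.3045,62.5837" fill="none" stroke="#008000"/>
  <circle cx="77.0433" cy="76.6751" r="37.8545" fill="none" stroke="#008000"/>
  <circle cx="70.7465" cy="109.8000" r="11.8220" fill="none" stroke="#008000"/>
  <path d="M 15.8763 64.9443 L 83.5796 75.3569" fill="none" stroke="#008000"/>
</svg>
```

1 u = 1 mm; y_m = 130.5745 − y.

[1] `<rect>` rectangle, #008000→engrave S297 F3993: (54.3496,68.1020) → (68.2099,68.1020) → (68.2099,26.4058) → (54.3496,26.4058) → (54.3496,68.1020) (closed)

[2] `<polyline>` open polyline, #008000→engrave S297 F3993: (40.7150,110.9646) → (125.5873,111.7884) → (97.1259,63.1815) → (71.9655,72.1810) → (98.8005,8.4068) → (158.3045,67.9908)

[3] `<circle>` circle, #008000→engrave S297 F3993: (114.8978,53.8994) → (107.6682,76.1497) → (88.7410,89.9012) → (65.3456,89.9012) → (46.4184,76.1497) → (39.1888,53.8994) → (46.4184,31.6491) → (65.3456,17.8976) → (88.7410,17.8976) → (107.6682,31.6491) → (114.8978,53.8994) (closed)

[4] `<circle>` circle, #008000→engrave S297 F3993: (82.5685,20.7745) → (80.3107,27.7233) → (74.3997,32.0179) → (67.0933,32.0179) → (61.1823,27.7233) → (58.9245,20.7745) → (61.1823,13.8257) → (67.0933,9.5311) → (74.3997,9.5311) → (80.3107,13.8257) → (82.5685,20.7745) (closed)

[5] `<path>` line segment, #008000→engrave S297 F3993: (15.8763,65.6302) → (83.5796,55.2176)

G21
G90
G0 X54.3496 Y68.1020
M4 S297
G01 X68.2099 Y68.1020 F3993
G01 X68.2099 Y26.4058
G01 X54.3496 Y26.4058
G01 X54.3496 Y68.1020
M5
G0 X40.7150 Y110.9646
M4 S297
G01 X125.5873 Y111.7884 F3993
G01 X97.1259 Y63.1815
G01 X71.9655 Y72.1810
G01 X98.8005 Y8.4068
G01 X158.3045 Y67.9908
M5
G0 X114.8978 Y53.8994
M4 S297
G01 X107.6682 Y76.1497 F3993
G01 X88.7410 Y89.9012
G01 X65.3456 Y89.9012
G01 X46.4184 Y76.1497
G01 X39.1888 Y53.8994
G01 X46.4184 Y31.6491
G01 X65.3456 Y17.8976
G01 X88.7410 Y17.8976
G01 X107.6682 Y31.6491
G01 X114.8978 Y53.8994
M5
G0 X82.5685 Y20.7745
M4 S297
G01 X80.3107 Y27.7233 F3993
G01 X74.3997 Y32.0179
G01 X67.0933 Y32.0179
G01 X61.1823 Y27.7233
G01 X58.9245 Y20.7745
G01 X61.1823 Y13.8257
G01 X67.0933 Y9.5311
G01 X74.3997 Y9.5311
G01 X80.3107 Y13.8257
G01 X82.5685 Y20.7745
M5
G0 X15.8763 Y65.6302
M4 S297
G01 X83.5796 Y55.2176 F3993
M5
G0 X0.0000 Y0.0000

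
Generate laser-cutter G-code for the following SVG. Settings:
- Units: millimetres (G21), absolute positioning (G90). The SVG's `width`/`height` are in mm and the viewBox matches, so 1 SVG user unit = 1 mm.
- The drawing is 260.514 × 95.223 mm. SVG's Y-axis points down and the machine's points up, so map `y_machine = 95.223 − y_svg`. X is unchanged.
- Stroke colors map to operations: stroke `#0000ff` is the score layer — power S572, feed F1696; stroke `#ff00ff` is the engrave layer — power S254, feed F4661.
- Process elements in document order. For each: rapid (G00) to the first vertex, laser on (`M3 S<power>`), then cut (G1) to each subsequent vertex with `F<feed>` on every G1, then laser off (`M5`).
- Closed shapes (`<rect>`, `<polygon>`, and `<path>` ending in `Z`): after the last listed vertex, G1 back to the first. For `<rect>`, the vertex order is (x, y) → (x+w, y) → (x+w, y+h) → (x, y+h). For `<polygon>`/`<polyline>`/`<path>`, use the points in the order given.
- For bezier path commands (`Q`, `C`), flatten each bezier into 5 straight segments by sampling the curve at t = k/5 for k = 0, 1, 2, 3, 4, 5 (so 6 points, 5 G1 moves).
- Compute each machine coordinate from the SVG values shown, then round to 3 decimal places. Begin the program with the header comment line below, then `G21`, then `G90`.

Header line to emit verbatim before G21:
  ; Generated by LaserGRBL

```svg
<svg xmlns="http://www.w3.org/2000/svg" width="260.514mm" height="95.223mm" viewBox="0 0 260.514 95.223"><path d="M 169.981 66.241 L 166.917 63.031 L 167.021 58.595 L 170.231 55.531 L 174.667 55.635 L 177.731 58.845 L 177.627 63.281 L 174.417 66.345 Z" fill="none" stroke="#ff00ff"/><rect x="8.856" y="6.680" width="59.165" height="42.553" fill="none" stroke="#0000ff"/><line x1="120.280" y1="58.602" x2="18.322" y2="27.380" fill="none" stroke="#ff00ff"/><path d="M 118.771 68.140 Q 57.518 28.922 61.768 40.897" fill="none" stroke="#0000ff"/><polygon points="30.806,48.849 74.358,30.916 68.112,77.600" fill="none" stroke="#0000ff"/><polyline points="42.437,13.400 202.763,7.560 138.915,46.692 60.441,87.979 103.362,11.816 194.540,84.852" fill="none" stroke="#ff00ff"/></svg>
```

; Generated by LaserGRBL
G21
G90
G00 X169.981 Y28.982
M3 S254
G1 X166.917 Y32.192 F4661
G1 X167.021 Y36.628 F4661
G1 X170.231 Y39.692 F4661
G1 X174.667 Y39.588 F4661
G1 X177.731 Y36.378 F4661
G1 X177.627 Y31.942 F4661
G1 X174.417 Y28.878 F4661
G1 X169.981 Y28.982 F4661
M5
G00 X8.856 Y88.543
M3 S572
G1 X68.021 Y88.543 F1696
G1 X68.021 Y45.990 F1696
G1 X8.856 Y45.990 F1696
G1 X8.856 Y88.543 F1696
M5
G00 X120.280 Y36.621
M3 S254
G1 X18.322 Y67.843 F4661
M5
G00 X118.771 Y27.083
M3 S572
G1 X96.890 Y40.722 F1696
G1 X80.249 Y50.267 F1696
G1 X68.848 Y55.715 F1696
G1 X62.688 Y57.068 F1696
G1 X61.768 Y54.326 F1696
M5
G00 X30.806 Y46.374
M3 S572
G1 X74.358 Y64.307 F1696
G1 X68.112 Y17.623 F1696
G1 X30.806 Y46.374 F1696
M5
G00 X42.437 Y81.823
M3 S254
G1 X202.763 Y87.663 F4661
G1 X138.915 Y48.531 F4661
G1 X60.441 Y7.244 F4661
G1 X103.362 Y83.407 F4661
G1 X194.540 Y10.371 F4661
M5

viewBox `0 0 260.514 95.223` with mm width/height → 1 unit = 1 mm. Flip: y_m = 95.223 − y_svg.

**Shape 1** — `<path>` regular polygon, stroke `#ff00ff` → engrave (S254, F4661). Machine vertices: (169.981,28.982) → (166.917,32.192) → (167.021,36.628) → (170.231,39.692) → (174.667,39.588) → (177.731,36.378) → (177.627,31.942) → (174.417,28.878) → (169.981,28.982). Closed: final G1 returns to the first vertex.

**Shape 2** — `<rect>` rectangle, stroke `#0000ff` → score (S572, F1696). Machine vertices: (8.856,88.543) → (68.021,88.543) → (68.021,45.990) → (8.856,45.990) → (8.856,88.543). Closed: final G1 returns to the first vertex.

**Shape 3** — `<line>` line segment, stroke `#ff00ff` → engrave (S254, F4661). Machine vertices: (120.280,36.621) → (18.322,67.843). Open path.

**Shape 4** — `<path>` quadratic bezier, stroke `#0000ff` → score (S572, F1696). Control points (SVG): P0=(118.771,68.140), P1=(57.518,28.922), P2=(61.768,40.897); sampled at t=k/5. Machine vertices: (118.771,27.083) → (96.890,40.722) → (80.249,50.267) → (68.848,55.715) → (62.688,57.068) → (61.768,54.326). Open path.

**Shape 5** — `<polygon>` regular polygon, stroke `#0000ff` → score (S572, F1696). Machine vertices: (30.806,46.374) → (74.358,64.307) → (68.112,17.623) → (30.806,46.374). Closed: final G1 returns to the first vertex.

**Shape 6** — `<polyline>` open polyline, stroke `#ff00ff` → engrave (S254, F4661). Machine vertices: (42.437,81.823) → (202.763,87.663) → (138.915,48.531) → (60.441,7.244) → (103.362,83.407) → (194.540,10.371). Open path.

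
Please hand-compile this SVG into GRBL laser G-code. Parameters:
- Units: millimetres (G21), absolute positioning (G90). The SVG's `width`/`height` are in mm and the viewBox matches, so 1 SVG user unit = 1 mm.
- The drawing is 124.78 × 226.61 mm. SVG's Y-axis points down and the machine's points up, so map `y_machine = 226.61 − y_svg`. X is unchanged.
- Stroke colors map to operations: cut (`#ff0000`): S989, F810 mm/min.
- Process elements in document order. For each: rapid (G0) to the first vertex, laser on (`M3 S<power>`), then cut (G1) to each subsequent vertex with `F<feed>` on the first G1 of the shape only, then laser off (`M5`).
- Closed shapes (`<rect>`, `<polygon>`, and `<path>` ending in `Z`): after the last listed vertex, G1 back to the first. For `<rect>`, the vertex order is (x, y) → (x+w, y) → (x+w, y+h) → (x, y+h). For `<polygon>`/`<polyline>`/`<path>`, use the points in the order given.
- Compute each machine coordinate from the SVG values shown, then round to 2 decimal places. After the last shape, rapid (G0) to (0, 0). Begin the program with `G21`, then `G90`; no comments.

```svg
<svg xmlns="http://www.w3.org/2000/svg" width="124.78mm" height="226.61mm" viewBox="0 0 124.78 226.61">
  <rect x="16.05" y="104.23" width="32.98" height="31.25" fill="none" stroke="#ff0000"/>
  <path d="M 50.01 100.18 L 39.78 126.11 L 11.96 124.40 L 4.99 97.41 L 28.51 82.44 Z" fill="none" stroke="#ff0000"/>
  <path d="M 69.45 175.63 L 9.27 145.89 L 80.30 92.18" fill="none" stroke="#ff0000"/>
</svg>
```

G21
G90
G0 X16.05 Y122.38
M3 S989
G1 X49.03 Y122.38 F810
G1 X49.03 Y91.13
G1 X16.05 Y91.13
G1 X16.05 Y122.38
M5
G0 X50.01 Y126.43
M3 S989
G1 X39.78 Y100.50 F810
G1 X11.96 Y102.21
G1 X4.99 Y129.20
G1 X28.51 Y144.17
G1 X50.01 Y126.43
M5
G0 X69.45 Y50.98
M3 S989
G1 X9.27 Y80.72 F810
G1 X80.30 Y134.43
M5
G0 X0.00 Y0.00

1 u = 1 mm; y_m = 226.61 − y.

[1] `<rect>` rectangle, #ff0000→cut S989 F810: (16.05,122.38) → (49.03,122.38) → (49.03,91.13) → (16.05,91.13) → (16.05,122.38) (closed)

[2] `<path>` regular polygon, #ff0000→cut S989 F810: (50.01,126.43) → (39.78,100.50) → (11.96,102.21) → (4.99,129.20) → (28.51,144.17) → (50.01,126.43) (closed)

[3] `<path>` open polyline, #ff0000→cut S989 F810: (69.45,50.98) → (9.27,80.72) → (80.30,134.43)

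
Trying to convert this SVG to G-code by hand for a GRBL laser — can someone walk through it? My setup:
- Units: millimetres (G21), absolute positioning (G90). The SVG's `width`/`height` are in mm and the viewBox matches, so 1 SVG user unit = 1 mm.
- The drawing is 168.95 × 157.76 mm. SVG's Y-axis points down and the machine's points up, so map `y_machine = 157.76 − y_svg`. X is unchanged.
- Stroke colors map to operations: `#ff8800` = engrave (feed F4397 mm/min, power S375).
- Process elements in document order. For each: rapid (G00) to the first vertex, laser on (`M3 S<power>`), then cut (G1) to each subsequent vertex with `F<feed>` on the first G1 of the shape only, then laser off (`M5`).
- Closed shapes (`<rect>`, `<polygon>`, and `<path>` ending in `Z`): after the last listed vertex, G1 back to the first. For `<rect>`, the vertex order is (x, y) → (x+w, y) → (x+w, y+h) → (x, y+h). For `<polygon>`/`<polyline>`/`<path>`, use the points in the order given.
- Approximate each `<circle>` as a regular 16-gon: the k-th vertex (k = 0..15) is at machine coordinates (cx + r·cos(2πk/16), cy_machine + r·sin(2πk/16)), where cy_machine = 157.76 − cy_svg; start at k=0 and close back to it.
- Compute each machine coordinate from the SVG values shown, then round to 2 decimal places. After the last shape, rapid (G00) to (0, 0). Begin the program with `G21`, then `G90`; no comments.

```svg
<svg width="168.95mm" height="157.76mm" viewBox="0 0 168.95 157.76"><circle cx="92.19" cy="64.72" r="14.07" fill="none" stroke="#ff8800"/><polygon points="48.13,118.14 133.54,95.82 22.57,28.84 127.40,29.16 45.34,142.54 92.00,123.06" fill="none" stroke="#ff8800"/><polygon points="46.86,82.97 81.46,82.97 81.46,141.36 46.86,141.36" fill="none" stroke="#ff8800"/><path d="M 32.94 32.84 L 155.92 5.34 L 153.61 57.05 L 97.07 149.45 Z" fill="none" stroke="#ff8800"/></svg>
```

G21
G90
G00 X106.26 Y93.04
M3 S375
G1 X105.19 Y98.42 F4397
G1 X102.14 Y102.99
G1 X97.57 Y106.04
G1 X92.19 Y107.11
G1 X86.81 Y106.04
G1 X82.24 Y102.99
G1 X79.19 Y98.42
G1 X78.12 Y93.04
G1 X79.19 Y87.66
G1 X82.24 Y83.09
G1 X86.81 Y80.04
G1 X92.19 Y78.97
G1 X97.57 Y80.04
G1 X102.14 Y83.09
G1 X105.19 Y87.66
G1 X106.26 Y93.04
M5
G00 X48.13 Y39.62
M3 S375
G1 X133.54 Y61.94 F4397
G1 X22.57 Y128.92
G1 X127.40 Y128.60
G1 X45.34 Y15.22
G1 X92.00 Y34.70
G1 X48.13 Y39.62
M5
G00 X46.86 Y74.79
M3 S375
G1 X81.46 Y74.79 F4397
G1 X81.46 Y16.40
G1 X46.86 Y16.40
G1 X46.86 Y74.79
M5
G00 X32.94 Y124.92
M3 S375
G1 X155.92 Y152.42 F4397
G1 X153.61 Y100.71
G1 X97.07 Y8.31
G1 X32.94 Y124.92
M5
G00 X0.00 Y0.00

viewBox `0 0 168.95 157.76` with mm width/height → 1 unit = 1 mm. Flip: y_m = 157.76 − y_svg.

**Shape 1** — `<circle>` circle, stroke `#ff8800` → engrave (S375, F4397). Machine vertices: (106.26,93.04) → (105.19,98.42) → (102.14,102.99) → (97.57,106.04) → (92.19,107.11) → (86.81,106.04) → (82.24,102.99) → (79.19,98.42) → (78.12,93.04) → (79.19,87.66) → (82.24,83.09) → (86.81,80.04) → (92.19,78.97) → (97.57,80.04) → (102.14,83.09) → (105.19,87.66) → (106.26,93.04). Closed: final G1 returns to the first vertex.

**Shape 2** — `<polygon>` closed polygon, stroke `#ff8800` → engrave (S375, F4397). Machine vertices: (48.13,39.62) → (133.54,61.94) → (22.57,128.92) → (127.40,128.60) → (45.34,15.22) → (92.00,34.70) → (48.13,39.62). Closed: final G1 returns to the first vertex.

**Shape 3** — `<polygon>` rectangle, stroke `#ff8800` → engrave (S375, F4397). Machine vertices: (46.86,74.79) → (81.46,74.79) → (81.46,16.40) → (46.86,16.40) → (46.86,74.79). Closed: final G1 returns to the first vertex.

**Shape 4** — `<path>` closed polygon, stroke `#ff8800` → engrave (S375, F4397). Machine vertices: (32.94,124.92) → (155.92,152.42) → (153.61,100.71) → (97.07,8.31) → (32.94,124.92). Closed: final G1 returns to the first vertex.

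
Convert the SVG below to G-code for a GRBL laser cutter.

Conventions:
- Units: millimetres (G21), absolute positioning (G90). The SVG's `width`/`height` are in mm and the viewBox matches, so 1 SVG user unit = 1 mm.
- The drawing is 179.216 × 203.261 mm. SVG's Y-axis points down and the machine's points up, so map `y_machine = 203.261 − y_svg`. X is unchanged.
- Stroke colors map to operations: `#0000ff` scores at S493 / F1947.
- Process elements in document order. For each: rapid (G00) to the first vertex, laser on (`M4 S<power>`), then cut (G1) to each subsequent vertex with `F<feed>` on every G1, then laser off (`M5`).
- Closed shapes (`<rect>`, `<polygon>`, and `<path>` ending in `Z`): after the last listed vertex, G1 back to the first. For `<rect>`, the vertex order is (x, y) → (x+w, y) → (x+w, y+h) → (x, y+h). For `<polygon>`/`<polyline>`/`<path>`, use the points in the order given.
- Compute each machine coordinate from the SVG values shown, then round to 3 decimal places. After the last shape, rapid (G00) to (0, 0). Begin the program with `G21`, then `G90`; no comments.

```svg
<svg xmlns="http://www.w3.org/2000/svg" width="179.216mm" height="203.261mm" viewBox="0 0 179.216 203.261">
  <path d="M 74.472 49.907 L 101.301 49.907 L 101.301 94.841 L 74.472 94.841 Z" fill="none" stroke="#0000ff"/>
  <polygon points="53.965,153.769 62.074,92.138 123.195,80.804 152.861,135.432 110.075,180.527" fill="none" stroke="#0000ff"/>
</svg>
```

G21
G90
G00 X74.472 Y153.354
M4 S493
G1 X101.301 Y153.354 F1947
G1 X101.301 Y108.420 F1947
G1 X74.472 Y108.420 F1947
G1 X74.472 Y153.354 F1947
M5
G00 X53.965 Y49.492
M4 S493
G1 X62.074 Y111.123 F1947
G1 X123.195 Y122.457 F1947
G1 X152.861 Y67.829 F1947
G1 X110.075 Y22.734 F1947
G1 X53.965 Y49.492 F1947
M5
G00 X0.000 Y0.000

1 u = 1 mm; y_m = 203.261 − y.

[1] `<path>` rectangle, #0000ff→score S493 F1947: (74.472,153.354) → (101.301,153.354) → (101.301,108.420) → (74.472,108.420) → (74.472,153.354) (closed)

[2] `<polygon>` regular polygon, #0000ff→score S493 F1947: (53.965,49.492) → (62.074,111.123) → (123.195,122.457) → (152.861,67.829) → (110.075,22.734) → (53.965,49.492) (closed)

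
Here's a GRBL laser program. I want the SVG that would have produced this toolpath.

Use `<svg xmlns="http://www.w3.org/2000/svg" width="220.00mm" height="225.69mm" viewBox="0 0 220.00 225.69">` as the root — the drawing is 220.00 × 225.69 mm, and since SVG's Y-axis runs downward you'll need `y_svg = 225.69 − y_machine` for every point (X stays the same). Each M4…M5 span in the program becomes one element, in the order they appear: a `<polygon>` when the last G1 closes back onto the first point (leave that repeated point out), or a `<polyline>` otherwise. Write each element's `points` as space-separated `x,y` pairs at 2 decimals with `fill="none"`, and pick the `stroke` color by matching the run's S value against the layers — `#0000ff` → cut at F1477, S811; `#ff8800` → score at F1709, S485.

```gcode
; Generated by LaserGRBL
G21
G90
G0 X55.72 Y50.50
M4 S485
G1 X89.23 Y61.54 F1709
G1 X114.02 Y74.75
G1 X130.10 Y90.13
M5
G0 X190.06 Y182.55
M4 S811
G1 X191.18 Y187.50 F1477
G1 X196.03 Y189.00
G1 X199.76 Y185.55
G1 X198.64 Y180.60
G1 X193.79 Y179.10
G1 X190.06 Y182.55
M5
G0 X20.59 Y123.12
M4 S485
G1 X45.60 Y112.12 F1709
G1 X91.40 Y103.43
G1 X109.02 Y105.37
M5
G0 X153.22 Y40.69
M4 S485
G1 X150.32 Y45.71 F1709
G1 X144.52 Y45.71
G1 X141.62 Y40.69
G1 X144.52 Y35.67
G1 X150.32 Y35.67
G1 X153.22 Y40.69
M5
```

Machine Y-up, SVG Y-down with viewBox height 225.69, so y_svg = 225.69 − y_machine; X carries over.

Run 1: the run's S485 means `#ff8800` (score). The run is open, so emit a `<polyline>` with points (Y-flipped): 55.72,175.19 89.23,164.15 114.02,150.94 130.10,135.56.

Run 2: power S811 maps to stroke `#0000ff` (cut). The run returns to its start, so emit a `<polygon>` with points (Y-flipped): 190.06,43.14 191.18,38.19 196.03,36.69 199.76,40.14 198.64,45.09 193.79,46.59.

Run 3: power S485 maps to stroke `#ff8800` (score). The run is open, so emit a `<polyline>` with points (Y-flipped): 20.59,102.57 45.60,113.57 91.40,122.26 109.02,120.32.

Run 4: the run's S485 means `#ff8800` (score). The run returns to its start, so emit a `<polygon>` with points (Y-flipped): 153.22,185.00 150.32,179.98 144.52,179.98 141.62,185.00 144.52,190.02 150.32,190.02.

<svg xmlns="http://www.w3.org/2000/svg" width="220.00mm" height="225.69mm" viewBox="0 0 220.00 225.69">
  <polyline points="55.72,175.19 89.23,164.15 114.02,150.94 130.10,135.56" fill="none" stroke="#ff8800"/>
  <polygon points="190.06,43.14 191.18,38.19 196.03,36.69 199.76,40.14 198.64,45.09 193.79,46.59" fill="none" stroke="#0000ff"/>
  <polyline points="20.59,102.57 45.60,113.57 91.40,122.26 109.02,120.32" fill="none" stroke="#ff8800"/>
  <polygon points="153.22,185.00 150.32,179.98 144.52,179.98 141.62,185.00 144.52,190.02 150.32,190.02" fill="none" stroke="#ff8800"/>
</svg>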